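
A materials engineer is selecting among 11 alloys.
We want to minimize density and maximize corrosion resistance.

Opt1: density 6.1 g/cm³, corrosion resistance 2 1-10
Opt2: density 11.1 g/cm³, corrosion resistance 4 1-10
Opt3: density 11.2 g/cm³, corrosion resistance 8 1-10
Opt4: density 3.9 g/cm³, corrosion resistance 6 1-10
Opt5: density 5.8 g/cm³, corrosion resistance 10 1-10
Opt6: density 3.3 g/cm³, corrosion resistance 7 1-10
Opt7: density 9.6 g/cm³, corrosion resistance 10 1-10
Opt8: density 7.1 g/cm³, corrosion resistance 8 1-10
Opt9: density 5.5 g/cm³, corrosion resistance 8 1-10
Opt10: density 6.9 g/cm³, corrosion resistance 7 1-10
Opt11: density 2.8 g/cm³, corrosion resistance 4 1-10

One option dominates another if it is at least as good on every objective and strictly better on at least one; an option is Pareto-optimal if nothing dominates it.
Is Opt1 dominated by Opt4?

Yes

Opt4 vs Opt1: density 3.9≤6.1, corrosion resistance 6≥2 — Opt4 is at least as good on every objective with at least one strict improvement.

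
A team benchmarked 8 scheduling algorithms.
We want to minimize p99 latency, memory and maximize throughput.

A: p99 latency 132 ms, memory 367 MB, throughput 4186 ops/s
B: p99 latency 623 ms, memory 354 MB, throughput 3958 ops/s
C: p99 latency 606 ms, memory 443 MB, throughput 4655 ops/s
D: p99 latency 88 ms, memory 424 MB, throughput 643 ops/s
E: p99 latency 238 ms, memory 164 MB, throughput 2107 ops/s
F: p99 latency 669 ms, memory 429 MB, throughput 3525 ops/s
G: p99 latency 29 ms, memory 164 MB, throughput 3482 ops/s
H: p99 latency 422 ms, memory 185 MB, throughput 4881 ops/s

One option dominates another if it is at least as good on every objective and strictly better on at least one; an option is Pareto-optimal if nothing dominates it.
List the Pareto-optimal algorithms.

A, G, H

A: not dominated.
B: dominated by H (p99 latency 422≤623, memory 185≤354, throughput 4881≥3958).
C: dominated by H (p99 latency 422≤606, memory 185≤443, throughput 4881≥4655).
D: dominated by G (p99 latency 29≤88, memory 164≤424, throughput 3482≥643).
E: dominated by G (p99 latency 29≤238, memory 164≤164, throughput 3482≥2107).
F: dominated by A (p99 latency 132≤669, memory 367≤429, throughput 4186≥3525).
G: not dominated (best p99 latency).
H: not dominated (best throughput).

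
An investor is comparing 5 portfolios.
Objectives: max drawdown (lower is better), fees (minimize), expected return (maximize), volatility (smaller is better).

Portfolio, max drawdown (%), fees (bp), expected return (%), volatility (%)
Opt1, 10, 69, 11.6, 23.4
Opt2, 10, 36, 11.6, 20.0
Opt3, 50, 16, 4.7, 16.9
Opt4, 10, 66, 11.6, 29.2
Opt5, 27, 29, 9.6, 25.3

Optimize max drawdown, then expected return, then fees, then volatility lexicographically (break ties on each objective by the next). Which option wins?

First minimize max drawdown: best is 10, kept {Opt1, Opt2, Opt4}.
Then maximize expected return: best is 11.6, kept {Opt1, Opt2, Opt4}.
Then minimize fees: best is 36, kept {Opt2}.

Opt2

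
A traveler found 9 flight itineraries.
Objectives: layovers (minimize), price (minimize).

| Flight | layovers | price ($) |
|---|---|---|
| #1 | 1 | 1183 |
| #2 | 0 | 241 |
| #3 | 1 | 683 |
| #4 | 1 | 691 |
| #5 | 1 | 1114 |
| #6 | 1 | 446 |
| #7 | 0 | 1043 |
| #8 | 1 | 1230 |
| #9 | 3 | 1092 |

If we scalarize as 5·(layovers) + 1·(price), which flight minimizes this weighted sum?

#1: 5·1 + 1·1183 = 1188
#2: 5·0 + 1·241 = 241
#3: 5·1 + 1·683 = 688
#4: 5·1 + 1·691 = 696
#5: 5·1 + 1·1114 = 1119
#6: 5·1 + 1·446 = 451
#7: 5·0 + 1·1043 = 1043
#8: 5·1 + 1·1230 = 1235
#9: 5·3 + 1·1092 = 1107
Lowest: #2 at 241.

#2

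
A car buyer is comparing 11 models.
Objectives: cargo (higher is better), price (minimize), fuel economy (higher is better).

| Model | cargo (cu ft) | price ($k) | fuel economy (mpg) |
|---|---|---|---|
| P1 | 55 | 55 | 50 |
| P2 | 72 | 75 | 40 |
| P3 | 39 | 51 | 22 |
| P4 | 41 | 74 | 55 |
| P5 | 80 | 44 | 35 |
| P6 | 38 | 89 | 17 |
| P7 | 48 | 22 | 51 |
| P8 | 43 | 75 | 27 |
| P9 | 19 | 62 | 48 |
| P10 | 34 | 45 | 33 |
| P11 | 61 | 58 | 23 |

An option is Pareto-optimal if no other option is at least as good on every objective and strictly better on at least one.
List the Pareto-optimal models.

P1, P2, P4, P5, P7

P1: not dominated.
P2: not dominated.
P3: dominated by P5 (cargo 80≥39, price 44≤51, fuel economy 35≥22).
P4: not dominated (best fuel economy).
P5: not dominated (best cargo).
P6: dominated by P1 (cargo 55≥38, price 55≤89, fuel economy 50≥17).
P7: not dominated (best price).
P8: dominated by P1 (cargo 55≥43, price 55≤75, fuel economy 50≥27).
P9: dominated by P1 (cargo 55≥19, price 55≤62, fuel economy 50≥48).
P10: dominated by P5 (cargo 80≥34, price 44≤45, fuel economy 35≥33).
P11: dominated by P5 (cargo 80≥61, price 44≤58, fuel economy 35≥23).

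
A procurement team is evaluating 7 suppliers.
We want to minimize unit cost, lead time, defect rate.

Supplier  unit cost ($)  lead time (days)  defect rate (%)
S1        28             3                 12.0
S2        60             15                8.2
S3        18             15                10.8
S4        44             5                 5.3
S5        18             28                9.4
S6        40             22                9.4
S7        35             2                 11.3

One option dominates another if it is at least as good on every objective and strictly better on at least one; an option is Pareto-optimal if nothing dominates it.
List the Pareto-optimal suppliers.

S1: not dominated.
S2: dominated by S4 (unit cost 44≤60, lead time 5≤15, defect rate 5.3≤8.2).
S3: not dominated.
S4: not dominated (best defect rate).
S5: not dominated.
S6: not dominated.
S7: not dominated (best lead time).

S1, S3, S4, S5, S6, S7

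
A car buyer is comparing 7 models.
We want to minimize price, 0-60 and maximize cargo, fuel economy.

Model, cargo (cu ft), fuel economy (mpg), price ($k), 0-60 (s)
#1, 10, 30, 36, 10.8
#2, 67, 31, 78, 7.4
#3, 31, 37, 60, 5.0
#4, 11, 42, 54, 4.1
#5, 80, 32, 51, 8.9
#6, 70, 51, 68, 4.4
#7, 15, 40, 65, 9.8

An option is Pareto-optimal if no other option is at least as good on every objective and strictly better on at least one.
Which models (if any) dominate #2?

#6

#6: cargo 70≥67, fuel economy 51≥31, price 68≤78, 0-60 4.4≤7.4 — dominates #2.
Others (#1, #3, #4, #5, #7) are each worse than #2 on at least one objective.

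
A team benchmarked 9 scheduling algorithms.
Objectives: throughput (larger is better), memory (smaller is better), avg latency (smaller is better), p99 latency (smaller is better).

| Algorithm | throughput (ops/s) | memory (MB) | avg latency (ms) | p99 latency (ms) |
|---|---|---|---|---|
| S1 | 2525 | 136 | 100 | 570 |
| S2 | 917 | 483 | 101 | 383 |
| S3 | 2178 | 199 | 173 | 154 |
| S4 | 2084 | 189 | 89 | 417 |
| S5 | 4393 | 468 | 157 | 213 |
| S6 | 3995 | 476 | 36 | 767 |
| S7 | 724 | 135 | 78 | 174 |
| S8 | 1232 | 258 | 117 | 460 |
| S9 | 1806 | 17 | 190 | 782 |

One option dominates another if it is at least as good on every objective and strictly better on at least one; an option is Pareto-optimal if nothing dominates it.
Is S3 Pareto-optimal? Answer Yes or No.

Yes

S1: worse on p99 latency (570 vs 154).
S2: worse on throughput (917 vs 2178).
S4: worse on throughput (2084 vs 2178).
S5: worse on memory (468 vs 199).
S6: worse on memory (476 vs 199).
S7: worse on throughput (724 vs 2178).
S8: worse on throughput (1232 vs 2178).
S9: worse on throughput (1806 vs 2178).
No option is at least as good as S3 on every objective and strictly better on one.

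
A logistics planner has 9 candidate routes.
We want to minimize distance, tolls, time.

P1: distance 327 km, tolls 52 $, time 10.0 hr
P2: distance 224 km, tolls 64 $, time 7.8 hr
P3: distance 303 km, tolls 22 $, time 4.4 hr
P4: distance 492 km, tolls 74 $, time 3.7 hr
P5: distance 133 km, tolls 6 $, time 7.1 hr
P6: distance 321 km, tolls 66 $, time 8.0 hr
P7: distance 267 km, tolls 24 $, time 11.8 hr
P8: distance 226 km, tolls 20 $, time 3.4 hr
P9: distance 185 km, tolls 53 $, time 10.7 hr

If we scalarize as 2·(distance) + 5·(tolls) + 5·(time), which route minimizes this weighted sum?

P1: 2·327 + 5·52 + 5·10.0 = 964.0
P2: 2·224 + 5·64 + 5·7.8 = 807.0
P3: 2·303 + 5·22 + 5·4.4 = 738.0
P4: 2·492 + 5·74 + 5·3.7 = 1372.5
P5: 2·133 + 5·6 + 5·7.1 = 331.5
P6: 2·321 + 5·66 + 5·8.0 = 1012.0
P7: 2·267 + 5·24 + 5·11.8 = 713.0
P8: 2·226 + 5·20 + 5·3.4 = 569.0
P9: 2·185 + 5·53 + 5·10.7 = 688.5
Lowest: P5 at 331.5.

P5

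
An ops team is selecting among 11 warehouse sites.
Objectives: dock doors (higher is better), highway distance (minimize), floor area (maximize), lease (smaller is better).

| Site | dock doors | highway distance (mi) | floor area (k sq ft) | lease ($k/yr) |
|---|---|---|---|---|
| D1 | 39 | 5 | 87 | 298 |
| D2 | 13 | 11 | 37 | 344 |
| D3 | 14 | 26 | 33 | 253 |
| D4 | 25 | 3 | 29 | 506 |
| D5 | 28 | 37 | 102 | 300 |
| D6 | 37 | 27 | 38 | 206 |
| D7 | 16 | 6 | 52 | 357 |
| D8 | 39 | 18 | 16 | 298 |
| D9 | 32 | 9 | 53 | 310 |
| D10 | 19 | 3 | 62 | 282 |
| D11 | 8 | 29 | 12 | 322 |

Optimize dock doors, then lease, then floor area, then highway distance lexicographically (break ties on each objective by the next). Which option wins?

First maximize dock doors: best is 39, kept {D1, D8}.
Then minimize lease: best is 298, kept {D1, D8}.
Then maximize floor area: best is 87, kept {D1}.

D1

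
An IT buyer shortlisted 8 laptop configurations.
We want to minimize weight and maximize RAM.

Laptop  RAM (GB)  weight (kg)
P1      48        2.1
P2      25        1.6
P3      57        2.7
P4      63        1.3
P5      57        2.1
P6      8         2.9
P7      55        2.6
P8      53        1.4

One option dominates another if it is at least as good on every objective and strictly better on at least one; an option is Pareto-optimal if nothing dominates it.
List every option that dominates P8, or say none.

P4

P4: RAM 63≥53, weight 1.3≤1.4 — dominates P8.
Others (P1, P2, P3, P5, P6, P7) are each worse than P8 on at least one objective.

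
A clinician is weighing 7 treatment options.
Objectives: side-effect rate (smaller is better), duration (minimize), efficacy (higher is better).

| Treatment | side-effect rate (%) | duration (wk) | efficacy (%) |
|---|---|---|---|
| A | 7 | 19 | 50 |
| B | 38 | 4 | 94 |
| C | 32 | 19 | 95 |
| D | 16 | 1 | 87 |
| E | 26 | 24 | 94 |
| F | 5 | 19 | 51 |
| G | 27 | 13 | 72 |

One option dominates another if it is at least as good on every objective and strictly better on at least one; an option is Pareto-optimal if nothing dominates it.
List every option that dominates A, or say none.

F

F: side-effect rate 5≤7, duration 19≤19, efficacy 51≥50 — dominates A.
Others (B, C, D, E, G) are each worse than A on at least one objective.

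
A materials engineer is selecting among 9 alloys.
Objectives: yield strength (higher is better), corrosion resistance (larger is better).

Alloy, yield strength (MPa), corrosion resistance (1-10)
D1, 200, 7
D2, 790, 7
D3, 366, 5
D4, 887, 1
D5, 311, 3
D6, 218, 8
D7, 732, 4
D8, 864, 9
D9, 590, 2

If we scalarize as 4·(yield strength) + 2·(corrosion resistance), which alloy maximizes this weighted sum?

D4

D1: 4·200 + 2·7 = 814
D2: 4·790 + 2·7 = 3174
D3: 4·366 + 2·5 = 1474
D4: 4·887 + 2·1 = 3550
D5: 4·311 + 2·3 = 1250
D6: 4·218 + 2·8 = 888
D7: 4·732 + 2·4 = 2936
D8: 4·864 + 2·9 = 3474
D9: 4·590 + 2·2 = 2364
Highest: D4 at 3550.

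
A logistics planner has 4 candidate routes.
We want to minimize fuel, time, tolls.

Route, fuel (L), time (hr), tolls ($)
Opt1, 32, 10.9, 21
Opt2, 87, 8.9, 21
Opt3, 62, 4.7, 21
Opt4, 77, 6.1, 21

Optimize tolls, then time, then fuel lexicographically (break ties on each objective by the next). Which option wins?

Opt3

First minimize tolls: best is 21, kept {Opt1, Opt2, Opt3, Opt4}.
Then minimize time: best is 4.7, kept {Opt3}.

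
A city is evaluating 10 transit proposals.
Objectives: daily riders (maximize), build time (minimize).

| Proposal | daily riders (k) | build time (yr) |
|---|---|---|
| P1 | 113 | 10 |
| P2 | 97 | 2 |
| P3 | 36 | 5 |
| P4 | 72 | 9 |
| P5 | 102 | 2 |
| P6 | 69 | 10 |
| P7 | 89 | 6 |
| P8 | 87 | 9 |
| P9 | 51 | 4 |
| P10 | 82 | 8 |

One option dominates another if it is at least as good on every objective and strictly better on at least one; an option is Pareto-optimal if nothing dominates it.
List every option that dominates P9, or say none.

P2: daily riders 97≥51, build time 2≤4 — dominates P9.
P5: daily riders 102≥51, build time 2≤4 — dominates P9.
Others (P1, P3, P4, P6, P7, P8, P10) are each worse than P9 on at least one objective.

P2, P5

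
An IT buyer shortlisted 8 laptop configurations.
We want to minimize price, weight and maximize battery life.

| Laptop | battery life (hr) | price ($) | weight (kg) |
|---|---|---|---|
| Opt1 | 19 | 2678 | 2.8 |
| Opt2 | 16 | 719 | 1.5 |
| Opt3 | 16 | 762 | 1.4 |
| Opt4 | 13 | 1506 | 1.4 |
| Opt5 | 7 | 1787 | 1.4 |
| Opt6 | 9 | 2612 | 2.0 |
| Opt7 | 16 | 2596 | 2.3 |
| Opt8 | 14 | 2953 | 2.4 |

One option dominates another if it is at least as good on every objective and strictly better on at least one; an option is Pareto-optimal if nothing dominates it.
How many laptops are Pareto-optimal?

3

Opt1: not dominated (best battery life).
Opt2: not dominated (best price).
Opt3: not dominated.
Opt4: dominated by Opt3 (battery life 16≥13, price 762≤1506, weight 1.4≤1.4).
Opt5: dominated by Opt3 (battery life 16≥7, price 762≤1787, weight 1.4≤1.4).
Opt6: dominated by Opt2 (battery life 16≥9, price 719≤2612, weight 1.5≤2.0).
Opt7: dominated by Opt2 (battery life 16≥16, price 719≤2596, weight 1.5≤2.3).
Opt8: dominated by Opt2 (battery life 16≥14, price 719≤2953, weight 1.5≤2.4).
Pareto-optimal: Opt1, Opt2, Opt3 → 3.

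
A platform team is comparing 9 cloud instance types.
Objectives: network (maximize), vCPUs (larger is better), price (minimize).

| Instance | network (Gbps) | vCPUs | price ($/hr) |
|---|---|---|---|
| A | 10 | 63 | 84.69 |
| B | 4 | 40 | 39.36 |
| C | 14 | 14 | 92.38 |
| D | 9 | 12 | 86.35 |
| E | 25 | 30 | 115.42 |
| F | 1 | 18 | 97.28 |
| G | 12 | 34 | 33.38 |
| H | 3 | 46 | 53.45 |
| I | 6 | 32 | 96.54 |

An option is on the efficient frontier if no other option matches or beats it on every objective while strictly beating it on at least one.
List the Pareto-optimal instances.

A, B, C, E, G, H

A: not dominated (best vCPUs).
B: not dominated.
C: not dominated.
D: dominated by A (network 10≥9, vCPUs 63≥12, price 84.69≤86.35).
E: not dominated (best network).
F: dominated by A (network 10≥1, vCPUs 63≥18, price 84.69≤97.28).
G: not dominated (best price).
H: not dominated.
I: dominated by A (network 10≥6, vCPUs 63≥32, price 84.69≤96.54).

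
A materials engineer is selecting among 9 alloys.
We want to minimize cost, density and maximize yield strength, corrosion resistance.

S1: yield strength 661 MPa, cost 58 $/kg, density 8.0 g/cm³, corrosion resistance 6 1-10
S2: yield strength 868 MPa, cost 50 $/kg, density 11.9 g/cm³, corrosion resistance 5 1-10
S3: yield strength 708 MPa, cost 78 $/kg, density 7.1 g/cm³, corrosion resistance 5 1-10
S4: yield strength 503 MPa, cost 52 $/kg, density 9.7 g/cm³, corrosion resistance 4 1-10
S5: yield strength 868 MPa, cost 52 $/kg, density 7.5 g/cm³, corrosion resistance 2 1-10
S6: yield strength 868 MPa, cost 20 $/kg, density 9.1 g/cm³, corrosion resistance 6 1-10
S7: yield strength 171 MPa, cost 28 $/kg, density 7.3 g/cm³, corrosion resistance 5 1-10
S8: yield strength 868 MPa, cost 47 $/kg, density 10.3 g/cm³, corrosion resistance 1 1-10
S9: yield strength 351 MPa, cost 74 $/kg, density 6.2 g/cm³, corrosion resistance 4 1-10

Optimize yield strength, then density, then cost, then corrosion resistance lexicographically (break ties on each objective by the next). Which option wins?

S5

First maximize yield strength: best is 868, kept {S2, S5, S6, S8}.
Then minimize density: best is 7.5, kept {S5}.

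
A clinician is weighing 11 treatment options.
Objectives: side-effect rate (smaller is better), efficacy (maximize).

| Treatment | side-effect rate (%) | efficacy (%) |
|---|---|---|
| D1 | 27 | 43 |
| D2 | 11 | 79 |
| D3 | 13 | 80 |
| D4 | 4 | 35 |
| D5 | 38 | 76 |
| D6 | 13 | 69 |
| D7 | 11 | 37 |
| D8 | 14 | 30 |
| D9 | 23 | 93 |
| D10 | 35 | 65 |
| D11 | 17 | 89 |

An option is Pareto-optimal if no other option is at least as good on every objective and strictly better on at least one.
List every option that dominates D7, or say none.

D2: side-effect rate 11≤11, efficacy 79≥37 — dominates D7.
Others (D1, D3, D4, D5, D6, D8, D9, D10, D11) are each worse than D7 on at least one objective.

D2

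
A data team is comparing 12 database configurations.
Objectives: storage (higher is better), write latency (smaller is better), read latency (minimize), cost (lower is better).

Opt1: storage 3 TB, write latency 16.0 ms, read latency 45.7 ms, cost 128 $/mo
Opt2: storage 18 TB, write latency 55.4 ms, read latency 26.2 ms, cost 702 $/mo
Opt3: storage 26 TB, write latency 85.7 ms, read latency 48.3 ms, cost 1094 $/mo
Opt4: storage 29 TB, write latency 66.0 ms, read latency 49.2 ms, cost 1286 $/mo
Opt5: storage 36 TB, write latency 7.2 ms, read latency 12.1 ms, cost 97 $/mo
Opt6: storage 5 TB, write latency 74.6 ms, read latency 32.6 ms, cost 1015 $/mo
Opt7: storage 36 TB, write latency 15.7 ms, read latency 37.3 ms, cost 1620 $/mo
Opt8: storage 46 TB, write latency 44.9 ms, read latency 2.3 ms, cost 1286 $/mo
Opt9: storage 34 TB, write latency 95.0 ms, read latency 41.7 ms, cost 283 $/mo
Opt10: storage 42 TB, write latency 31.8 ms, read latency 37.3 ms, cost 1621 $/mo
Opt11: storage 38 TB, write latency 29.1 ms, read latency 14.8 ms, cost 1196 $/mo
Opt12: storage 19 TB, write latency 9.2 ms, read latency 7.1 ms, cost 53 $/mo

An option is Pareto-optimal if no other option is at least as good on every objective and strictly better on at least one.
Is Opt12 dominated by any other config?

No

Opt1: worse on storage (3 vs 19).
Opt2: worse on storage (18 vs 19).
Opt3: worse on write latency (85.7 vs 9.2).
Opt4: worse on write latency (66.0 vs 9.2).
Opt5: worse on read latency (12.1 vs 7.1).
Opt6: worse on storage (5 vs 19).
Opt7: worse on write latency (15.7 vs 9.2).
Opt8: worse on write latency (44.9 vs 9.2).
Opt9: worse on write latency (95.0 vs 9.2).
Opt10: worse on write latency (31.8 vs 9.2).
Opt11: worse on write latency (29.1 vs 9.2).
No option is at least as good as Opt12 on every objective and strictly better on one.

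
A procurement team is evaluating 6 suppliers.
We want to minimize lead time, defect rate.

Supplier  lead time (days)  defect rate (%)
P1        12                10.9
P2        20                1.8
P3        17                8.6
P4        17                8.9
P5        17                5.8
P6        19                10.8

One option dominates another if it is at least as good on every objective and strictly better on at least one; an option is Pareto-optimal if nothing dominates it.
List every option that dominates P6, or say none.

P3, P4, P5

P3: lead time 17≤19, defect rate 8.6≤10.8 — dominates P6.
P4: lead time 17≤19, defect rate 8.9≤10.8 — dominates P6.
P5: lead time 17≤19, defect rate 5.8≤10.8 — dominates P6.
Others (P1, P2) are each worse than P6 on at least one objective.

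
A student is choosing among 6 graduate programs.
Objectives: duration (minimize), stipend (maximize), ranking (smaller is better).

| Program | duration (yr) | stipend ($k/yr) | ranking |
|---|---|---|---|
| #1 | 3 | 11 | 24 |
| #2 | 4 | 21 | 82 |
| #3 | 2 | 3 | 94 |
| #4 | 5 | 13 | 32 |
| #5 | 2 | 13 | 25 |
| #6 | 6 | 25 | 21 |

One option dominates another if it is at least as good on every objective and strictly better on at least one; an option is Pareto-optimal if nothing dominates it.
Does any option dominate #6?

No

#1: worse on stipend (11 vs 25).
#2: worse on stipend (21 vs 25).
#3: worse on stipend (3 vs 25).
#4: worse on stipend (13 vs 25).
#5: worse on stipend (13 vs 25).
No option is at least as good as #6 on every objective and strictly better on one.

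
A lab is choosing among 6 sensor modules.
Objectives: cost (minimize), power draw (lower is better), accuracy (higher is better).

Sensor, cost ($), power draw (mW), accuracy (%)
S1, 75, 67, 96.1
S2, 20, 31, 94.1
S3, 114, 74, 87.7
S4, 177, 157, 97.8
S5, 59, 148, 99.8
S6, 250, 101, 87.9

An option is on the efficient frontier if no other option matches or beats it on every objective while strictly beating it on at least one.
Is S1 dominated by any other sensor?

S2: worse on accuracy (94.1 vs 96.1).
S3: worse on cost (114 vs 75).
S4: worse on cost (177 vs 75).
S5: worse on power draw (148 vs 67).
S6: worse on cost (250 vs 75).
No option is at least as good as S1 on every objective and strictly better on one.

No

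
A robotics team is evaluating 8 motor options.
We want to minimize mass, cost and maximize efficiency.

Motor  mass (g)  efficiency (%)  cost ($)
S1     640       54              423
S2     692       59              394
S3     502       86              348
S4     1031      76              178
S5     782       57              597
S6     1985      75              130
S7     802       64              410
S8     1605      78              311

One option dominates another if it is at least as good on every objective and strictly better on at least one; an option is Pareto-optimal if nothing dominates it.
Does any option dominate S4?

S1: worse on efficiency (54 vs 76).
S2: worse on efficiency (59 vs 76).
S3: worse on cost (348 vs 178).
S5: worse on efficiency (57 vs 76).
S6: worse on mass (1985 vs 1031).
S7: worse on efficiency (64 vs 76).
S8: worse on mass (1605 vs 1031).
No option is at least as good as S4 on every objective and strictly better on one.

No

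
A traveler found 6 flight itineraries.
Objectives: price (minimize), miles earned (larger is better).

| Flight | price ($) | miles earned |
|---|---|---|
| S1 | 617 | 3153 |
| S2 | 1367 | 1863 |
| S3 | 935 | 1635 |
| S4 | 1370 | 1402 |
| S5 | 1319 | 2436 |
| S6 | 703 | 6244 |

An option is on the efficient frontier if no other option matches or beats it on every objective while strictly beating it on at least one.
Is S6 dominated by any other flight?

S1: worse on miles earned (3153 vs 6244).
S2: worse on price (1367 vs 703).
S3: worse on price (935 vs 703).
S4: worse on price (1370 vs 703).
S5: worse on price (1319 vs 703).
No option is at least as good as S6 on every objective and strictly better on one.

No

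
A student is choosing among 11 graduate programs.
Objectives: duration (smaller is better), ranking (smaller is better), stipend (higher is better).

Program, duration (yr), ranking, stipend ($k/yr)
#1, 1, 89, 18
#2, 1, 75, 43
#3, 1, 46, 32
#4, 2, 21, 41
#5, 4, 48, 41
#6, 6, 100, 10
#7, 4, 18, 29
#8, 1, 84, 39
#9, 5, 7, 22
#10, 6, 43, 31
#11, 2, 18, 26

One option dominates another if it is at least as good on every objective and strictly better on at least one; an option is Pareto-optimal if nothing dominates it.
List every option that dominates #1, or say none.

#2: duration 1≤1, ranking 75≤89, stipend 43≥18 — dominates #1.
#3: duration 1≤1, ranking 46≤89, stipend 32≥18 — dominates #1.
#8: duration 1≤1, ranking 84≤89, stipend 39≥18 — dominates #1.
Others (#4, #5, #6, #7, #9, #10, #11) are each worse than #1 on at least one objective.

#2, #3, #8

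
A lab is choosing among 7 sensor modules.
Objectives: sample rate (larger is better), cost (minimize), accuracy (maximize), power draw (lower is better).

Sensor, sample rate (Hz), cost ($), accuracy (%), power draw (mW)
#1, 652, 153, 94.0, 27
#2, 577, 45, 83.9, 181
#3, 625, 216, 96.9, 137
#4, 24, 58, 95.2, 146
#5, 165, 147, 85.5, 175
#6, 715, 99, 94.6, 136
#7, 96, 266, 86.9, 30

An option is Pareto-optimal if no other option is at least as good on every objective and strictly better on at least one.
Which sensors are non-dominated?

#1: not dominated (best power draw).
#2: not dominated (best cost).
#3: not dominated (best accuracy).
#4: not dominated.
#5: dominated by #6 (sample rate 715≥165, cost 99≤147, accuracy 94.6≥85.5, power draw 136≤175).
#6: not dominated (best sample rate).
#7: dominated by #1 (sample rate 652≥96, cost 153≤266, accuracy 94.0≥86.9, power draw 27≤30).

#1, #2, #3, #4, #6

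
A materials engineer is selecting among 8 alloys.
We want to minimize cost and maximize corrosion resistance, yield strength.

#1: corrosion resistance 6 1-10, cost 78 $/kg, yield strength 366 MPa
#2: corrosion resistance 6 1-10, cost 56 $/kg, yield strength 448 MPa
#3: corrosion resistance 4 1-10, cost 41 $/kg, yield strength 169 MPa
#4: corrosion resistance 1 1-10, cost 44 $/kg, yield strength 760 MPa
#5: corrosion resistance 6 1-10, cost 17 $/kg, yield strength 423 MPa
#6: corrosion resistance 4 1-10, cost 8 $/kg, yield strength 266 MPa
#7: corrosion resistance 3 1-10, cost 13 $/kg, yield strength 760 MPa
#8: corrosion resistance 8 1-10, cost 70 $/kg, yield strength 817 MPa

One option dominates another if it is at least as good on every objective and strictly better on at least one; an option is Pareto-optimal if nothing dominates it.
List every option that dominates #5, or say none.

none

#1: worse on cost (78 vs 17).
#2: worse on cost (56 vs 17).
#3: worse on corrosion resistance (4 vs 6).
#4: worse on corrosion resistance (1 vs 6).
#6: worse on corrosion resistance (4 vs 6).
#7: worse on corrosion resistance (3 vs 6).
#8: worse on cost (70 vs 17).
No option dominates #5.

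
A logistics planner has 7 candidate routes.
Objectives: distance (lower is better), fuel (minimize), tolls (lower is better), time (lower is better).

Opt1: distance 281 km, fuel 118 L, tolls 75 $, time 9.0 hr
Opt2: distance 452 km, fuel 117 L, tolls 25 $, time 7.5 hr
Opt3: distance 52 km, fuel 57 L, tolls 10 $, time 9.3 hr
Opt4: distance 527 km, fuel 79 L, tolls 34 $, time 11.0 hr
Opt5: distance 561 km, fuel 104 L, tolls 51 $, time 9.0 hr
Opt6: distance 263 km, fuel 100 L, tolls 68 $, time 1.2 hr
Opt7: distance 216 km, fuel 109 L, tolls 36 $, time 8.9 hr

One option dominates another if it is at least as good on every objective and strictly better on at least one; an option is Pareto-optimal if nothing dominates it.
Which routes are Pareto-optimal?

Opt1: dominated by Opt6 (distance 263≤281, fuel 100≤118, tolls 68≤75, time 1.2≤9.0).
Opt2: not dominated.
Opt3: not dominated (best distance).
Opt4: dominated by Opt3 (distance 52≤527, fuel 57≤79, tolls 10≤34, time 9.3≤11.0).
Opt5: not dominated.
Opt6: not dominated (best time).
Opt7: not dominated.

Opt2, Opt3, Opt5, Opt6, Opt7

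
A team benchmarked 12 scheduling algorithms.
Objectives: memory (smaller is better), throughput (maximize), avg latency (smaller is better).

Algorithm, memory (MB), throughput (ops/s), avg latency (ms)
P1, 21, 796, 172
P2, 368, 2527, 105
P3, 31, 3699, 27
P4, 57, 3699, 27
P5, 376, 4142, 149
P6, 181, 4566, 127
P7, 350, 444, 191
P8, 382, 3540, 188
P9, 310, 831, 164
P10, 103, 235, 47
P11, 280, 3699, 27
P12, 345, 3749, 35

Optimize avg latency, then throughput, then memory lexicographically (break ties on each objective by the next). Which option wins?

First minimize avg latency: best is 27, kept {P3, P4, P11}.
Then maximize throughput: best is 3699, kept {P3, P4, P11}.
Then minimize memory: best is 31, kept {P3}.

P3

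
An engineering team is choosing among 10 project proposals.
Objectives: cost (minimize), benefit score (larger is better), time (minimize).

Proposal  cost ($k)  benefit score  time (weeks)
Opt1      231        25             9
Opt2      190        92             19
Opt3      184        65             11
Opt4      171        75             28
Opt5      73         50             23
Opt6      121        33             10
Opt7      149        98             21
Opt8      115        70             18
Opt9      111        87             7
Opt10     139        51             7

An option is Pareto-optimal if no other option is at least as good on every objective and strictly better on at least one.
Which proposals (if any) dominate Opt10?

Opt9

Opt9: cost 111≤139, benefit score 87≥51, time 7≤7 — dominates Opt10.
Others (Opt1, Opt2, Opt3, Opt4, Opt5, Opt6, Opt7, Opt8) are each worse than Opt10 on at least one objective.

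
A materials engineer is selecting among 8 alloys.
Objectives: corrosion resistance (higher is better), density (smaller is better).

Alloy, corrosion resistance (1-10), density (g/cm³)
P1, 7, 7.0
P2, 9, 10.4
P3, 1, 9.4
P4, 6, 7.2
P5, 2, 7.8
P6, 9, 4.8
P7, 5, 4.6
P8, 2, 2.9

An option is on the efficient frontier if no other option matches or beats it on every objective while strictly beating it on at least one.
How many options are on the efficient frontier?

3

P1: dominated by P6 (corrosion resistance 9≥7, density 4.8≤7.0).
P2: dominated by P6 (corrosion resistance 9≥9, density 4.8≤10.4).
P3: dominated by P1 (corrosion resistance 7≥1, density 7.0≤9.4).
P4: dominated by P1 (corrosion resistance 7≥6, density 7.0≤7.2).
P5: dominated by P1 (corrosion resistance 7≥2, density 7.0≤7.8).
P6: not dominated.
P7: not dominated.
P8: not dominated (best density).
Pareto-optimal: P6, P7, P8 → 3.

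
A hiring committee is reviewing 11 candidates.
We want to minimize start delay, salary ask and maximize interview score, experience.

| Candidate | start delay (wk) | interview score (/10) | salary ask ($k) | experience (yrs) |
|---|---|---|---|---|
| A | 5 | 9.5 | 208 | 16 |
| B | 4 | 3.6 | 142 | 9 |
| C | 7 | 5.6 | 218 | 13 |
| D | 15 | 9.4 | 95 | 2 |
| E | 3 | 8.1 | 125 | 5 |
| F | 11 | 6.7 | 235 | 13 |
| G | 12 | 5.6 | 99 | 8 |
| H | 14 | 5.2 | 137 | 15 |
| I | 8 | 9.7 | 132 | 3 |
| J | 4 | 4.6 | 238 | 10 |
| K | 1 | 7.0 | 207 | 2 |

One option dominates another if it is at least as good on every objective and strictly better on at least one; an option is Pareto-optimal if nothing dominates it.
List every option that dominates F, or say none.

A

A: start delay 5≤11, interview score 9.5≥6.7, salary ask 208≤235, experience 16≥13 — dominates F.
Others (B, C, D, E, G, H, I, J, K) are each worse than F on at least one objective.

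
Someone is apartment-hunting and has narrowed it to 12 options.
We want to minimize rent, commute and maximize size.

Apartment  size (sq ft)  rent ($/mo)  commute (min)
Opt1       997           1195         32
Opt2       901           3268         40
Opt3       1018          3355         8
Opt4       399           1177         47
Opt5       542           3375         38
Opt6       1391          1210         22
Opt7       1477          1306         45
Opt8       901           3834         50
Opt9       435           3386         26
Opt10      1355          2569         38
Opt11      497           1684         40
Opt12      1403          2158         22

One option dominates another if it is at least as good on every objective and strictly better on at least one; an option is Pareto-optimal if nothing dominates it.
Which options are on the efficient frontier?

Opt1: not dominated.
Opt2: dominated by Opt1 (size 997≥901, rent 1195≤3268, commute 32≤40).
Opt3: not dominated (best commute).
Opt4: not dominated (best rent).
Opt5: dominated by Opt1 (size 997≥542, rent 1195≤3375, commute 32≤38).
Opt6: not dominated.
Opt7: not dominated (best size).
Opt8: dominated by Opt1 (size 997≥901, rent 1195≤3834, commute 32≤50).
Opt9: dominated by Opt3 (size 1018≥435, rent 3355≤3386, commute 8≤26).
Opt10: dominated by Opt6 (size 1391≥1355, rent 1210≤2569, commute 22≤38).
Opt11: dominated by Opt1 (size 997≥497, rent 1195≤1684, commute 32≤40).
Opt12: not dominated.

Opt1, Opt3, Opt4, Opt6, Opt7, Opt12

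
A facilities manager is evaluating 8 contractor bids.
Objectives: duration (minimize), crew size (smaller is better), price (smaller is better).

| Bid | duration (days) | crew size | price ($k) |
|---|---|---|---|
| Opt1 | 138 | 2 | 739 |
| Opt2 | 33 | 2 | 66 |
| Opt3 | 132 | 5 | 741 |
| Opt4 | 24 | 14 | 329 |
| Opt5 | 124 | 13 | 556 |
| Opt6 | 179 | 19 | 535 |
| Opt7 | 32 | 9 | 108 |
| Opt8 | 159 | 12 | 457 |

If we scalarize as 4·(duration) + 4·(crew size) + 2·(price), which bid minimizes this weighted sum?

Opt1: 4·138 + 4·2 + 2·739 = 2038
Opt2: 4·33 + 4·2 + 2·66 = 272
Opt3: 4·132 + 4·5 + 2·741 = 2030
Opt4: 4·24 + 4·14 + 2·329 = 810
Opt5: 4·124 + 4·13 + 2·556 = 1660
Opt6: 4·179 + 4·19 + 2·535 = 1862
Opt7: 4·32 + 4·9 + 2·108 = 380
Opt8: 4·159 + 4·12 + 2·457 = 1598
Lowest: Opt2 at 272.

Opt2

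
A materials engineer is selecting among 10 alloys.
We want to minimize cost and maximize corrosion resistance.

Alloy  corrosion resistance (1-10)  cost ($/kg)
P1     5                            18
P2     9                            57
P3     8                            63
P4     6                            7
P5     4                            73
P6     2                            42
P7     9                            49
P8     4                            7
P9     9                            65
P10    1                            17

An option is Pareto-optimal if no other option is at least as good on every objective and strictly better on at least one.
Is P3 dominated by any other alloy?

Yes

P2 vs P3: corrosion resistance 9≥8, cost 57≤63 — P2 is at least as good on every objective and strictly better on at least one, so P2 dominates P3.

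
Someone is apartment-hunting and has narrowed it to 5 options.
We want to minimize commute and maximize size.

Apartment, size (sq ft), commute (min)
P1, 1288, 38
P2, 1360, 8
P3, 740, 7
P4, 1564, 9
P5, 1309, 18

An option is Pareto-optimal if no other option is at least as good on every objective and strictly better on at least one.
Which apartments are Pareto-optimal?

P1: dominated by P2 (size 1360≥1288, commute 8≤38).
P2: not dominated.
P3: not dominated (best commute).
P4: not dominated (best size).
P5: dominated by P2 (size 1360≥1309, commute 8≤18).

P2, P3, P4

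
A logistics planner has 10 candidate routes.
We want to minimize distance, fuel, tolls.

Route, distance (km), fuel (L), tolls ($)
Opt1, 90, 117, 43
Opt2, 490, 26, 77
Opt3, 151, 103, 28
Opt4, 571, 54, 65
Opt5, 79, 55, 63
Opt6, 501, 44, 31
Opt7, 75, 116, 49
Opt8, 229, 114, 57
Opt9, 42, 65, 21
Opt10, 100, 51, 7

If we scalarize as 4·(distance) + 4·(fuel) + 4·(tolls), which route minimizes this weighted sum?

Opt9

Opt1: 4·90 + 4·117 + 4·43 = 1000
Opt2: 4·490 + 4·26 + 4·77 = 2372
Opt3: 4·151 + 4·103 + 4·28 = 1128
Opt4: 4·571 + 4·54 + 4·65 = 2760
Opt5: 4·79 + 4·55 + 4·63 = 788
Opt6: 4·501 + 4·44 + 4·31 = 2304
Opt7: 4·75 + 4·116 + 4·49 = 960
Opt8: 4·229 + 4·114 + 4·57 = 1600
Opt9: 4·42 + 4·65 + 4·21 = 512
Opt10: 4·100 + 4·51 + 4·7 = 632
Lowest: Opt9 at 512.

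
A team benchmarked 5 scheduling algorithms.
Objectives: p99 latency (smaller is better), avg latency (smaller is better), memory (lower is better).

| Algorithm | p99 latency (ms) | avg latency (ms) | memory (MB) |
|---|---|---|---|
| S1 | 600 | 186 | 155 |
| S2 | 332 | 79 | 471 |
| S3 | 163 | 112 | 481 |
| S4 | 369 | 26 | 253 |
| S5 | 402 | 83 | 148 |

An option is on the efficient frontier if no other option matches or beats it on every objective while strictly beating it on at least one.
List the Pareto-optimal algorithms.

S1: dominated by S5 (p99 latency 402≤600, avg latency 83≤186, memory 148≤155).
S2: not dominated.
S3: not dominated (best p99 latency).
S4: not dominated (best avg latency).
S5: not dominated (best memory).

S2, S3, S4, S5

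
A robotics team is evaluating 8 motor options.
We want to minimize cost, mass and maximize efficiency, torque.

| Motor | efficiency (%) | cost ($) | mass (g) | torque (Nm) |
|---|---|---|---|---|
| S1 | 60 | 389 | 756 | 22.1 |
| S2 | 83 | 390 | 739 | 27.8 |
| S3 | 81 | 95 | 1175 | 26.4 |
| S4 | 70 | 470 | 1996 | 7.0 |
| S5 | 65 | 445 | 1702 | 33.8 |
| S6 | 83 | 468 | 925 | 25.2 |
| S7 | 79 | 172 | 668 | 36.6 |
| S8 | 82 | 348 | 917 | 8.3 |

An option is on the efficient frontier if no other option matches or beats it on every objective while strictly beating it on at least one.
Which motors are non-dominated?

S2, S3, S7, S8

S1: dominated by S7 (efficiency 79≥60, cost 172≤389, mass 668≤756, torque 36.6≥22.1).
S2: not dominated.
S3: not dominated (best cost).
S4: dominated by S2 (efficiency 83≥70, cost 390≤470, mass 739≤1996, torque 27.8≥7.0).
S5: dominated by S7 (efficiency 79≥65, cost 172≤445, mass 668≤1702, torque 36.6≥33.8).
S6: dominated by S2 (efficiency 83≥83, cost 390≤468, mass 739≤925, torque 27.8≥25.2).
S7: not dominated (best mass).
S8: not dominated.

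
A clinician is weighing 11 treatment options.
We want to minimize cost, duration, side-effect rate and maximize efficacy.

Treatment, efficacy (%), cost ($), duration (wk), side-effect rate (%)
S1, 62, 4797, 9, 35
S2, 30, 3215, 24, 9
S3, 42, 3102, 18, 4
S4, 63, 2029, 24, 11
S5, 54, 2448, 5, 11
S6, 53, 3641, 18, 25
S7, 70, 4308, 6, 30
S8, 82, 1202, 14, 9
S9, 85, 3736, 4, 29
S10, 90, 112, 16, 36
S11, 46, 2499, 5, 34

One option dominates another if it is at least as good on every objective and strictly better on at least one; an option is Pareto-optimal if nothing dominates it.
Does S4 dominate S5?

No

S4 vs S5: S4 is worse on duration (24 vs 5), so it does not dominate S5.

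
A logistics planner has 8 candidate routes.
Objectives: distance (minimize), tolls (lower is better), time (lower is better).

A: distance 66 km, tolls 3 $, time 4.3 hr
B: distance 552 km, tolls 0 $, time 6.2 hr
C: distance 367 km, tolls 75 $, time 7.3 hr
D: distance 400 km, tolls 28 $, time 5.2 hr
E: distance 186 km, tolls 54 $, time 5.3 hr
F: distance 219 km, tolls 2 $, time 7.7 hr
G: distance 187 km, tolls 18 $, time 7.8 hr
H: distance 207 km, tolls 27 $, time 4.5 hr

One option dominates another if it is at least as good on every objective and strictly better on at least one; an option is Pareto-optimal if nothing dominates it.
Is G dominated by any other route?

Yes

A vs G: distance 66≤187, tolls 3≤18, time 4.3≤7.8 — A is at least as good on every objective and strictly better on at least one, so A dominates G.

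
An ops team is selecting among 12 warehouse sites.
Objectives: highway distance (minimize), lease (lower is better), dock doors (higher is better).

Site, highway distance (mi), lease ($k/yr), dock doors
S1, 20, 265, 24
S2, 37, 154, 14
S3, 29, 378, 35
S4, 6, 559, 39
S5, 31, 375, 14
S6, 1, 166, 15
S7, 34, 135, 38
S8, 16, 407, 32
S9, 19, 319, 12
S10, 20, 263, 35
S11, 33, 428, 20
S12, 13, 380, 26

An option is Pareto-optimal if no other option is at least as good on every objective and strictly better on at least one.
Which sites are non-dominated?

S1: dominated by S10 (highway distance 20≤20, lease 263≤265, dock doors 35≥24).
S2: dominated by S7 (highway distance 34≤37, lease 135≤154, dock doors 38≥14).
S3: dominated by S10 (highway distance 20≤29, lease 263≤378, dock doors 35≥35).
S4: not dominated (best dock doors).
S5: dominated by S1 (highway distance 20≤31, lease 265≤375, dock doors 24≥14).
S6: not dominated (best highway distance).
S7: not dominated (best lease).
S8: not dominated.
S9: dominated by S6 (highway distance 1≤19, lease 166≤319, dock doors 15≥12).
S10: not dominated.
S11: dominated by S1 (highway distance 20≤33, lease 265≤428, dock doors 24≥20).
S12: not dominated.

S4, S6, S7, S8, S10, S12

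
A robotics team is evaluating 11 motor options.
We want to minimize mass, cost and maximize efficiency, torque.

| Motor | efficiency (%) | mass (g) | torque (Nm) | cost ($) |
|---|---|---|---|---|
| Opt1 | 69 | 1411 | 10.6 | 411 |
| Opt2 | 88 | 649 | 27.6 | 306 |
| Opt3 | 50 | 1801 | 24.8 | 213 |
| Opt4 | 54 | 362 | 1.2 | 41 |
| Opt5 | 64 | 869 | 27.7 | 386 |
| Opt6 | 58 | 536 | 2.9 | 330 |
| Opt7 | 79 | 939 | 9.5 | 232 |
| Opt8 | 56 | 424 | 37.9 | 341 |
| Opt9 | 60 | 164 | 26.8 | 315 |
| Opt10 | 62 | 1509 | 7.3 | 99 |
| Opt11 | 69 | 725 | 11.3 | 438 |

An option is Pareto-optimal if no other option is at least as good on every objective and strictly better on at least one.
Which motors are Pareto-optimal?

Opt1: dominated by Opt2 (efficiency 88≥69, mass 649≤1411, torque 27.6≥10.6, cost 306≤411).
Opt2: not dominated (best efficiency).
Opt3: not dominated.
Opt4: not dominated (best cost).
Opt5: not dominated.
Opt6: dominated by Opt9 (efficiency 60≥58, mass 164≤536, torque 26.8≥2.9, cost 315≤330).
Opt7: not dominated.
Opt8: not dominated (best torque).
Opt9: not dominated (best mass).
Opt10: not dominated.
Opt11: dominated by Opt2 (efficiency 88≥69, mass 649≤725, torque 27.6≥11.3, cost 306≤438).

Opt2, Opt3, Opt4, Opt5, Opt7, Opt8, Opt9, Opt10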